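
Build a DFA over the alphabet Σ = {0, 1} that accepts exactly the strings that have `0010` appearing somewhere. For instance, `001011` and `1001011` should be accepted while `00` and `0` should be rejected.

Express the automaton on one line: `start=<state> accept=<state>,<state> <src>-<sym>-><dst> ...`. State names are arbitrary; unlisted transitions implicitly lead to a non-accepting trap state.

start=S0 accept=S4 S0-0->S1 S0-1->S0 S1-0->S2 S1-1->S0 S2-0->S2 S2-1->S3 S3-0->S4 S3-1->S0 S4-0->S4 S4-1->S4

States S0..S3 record the length of the longest prefix of `0010` that matches the current input suffix. Reaching S4 means `0010` has been seen, and we stay there forever. Accept from S4.
5 states suffice.
        0   1  
>  S0   S1  S0 
   S1   S2  S0 
   S2   S2  S3 
   S3   S4  S0 
 * S4   S4  S4 
(> = start, * = accepting)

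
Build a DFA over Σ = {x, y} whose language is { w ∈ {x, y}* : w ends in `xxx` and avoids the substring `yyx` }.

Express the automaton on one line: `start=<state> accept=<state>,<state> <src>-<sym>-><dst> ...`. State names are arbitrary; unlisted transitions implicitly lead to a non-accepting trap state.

start=q0 accept=q5 q0-x->q1 q0-y->q2 q1-x->q3 q1-y->q2 q2-x->q1 q2-y->q4 q3-x->q5 q3-y->q2 q4-x->q4 q4-y->q4 q5-x->q5 q5-y->q2

Run two small machines in parallel and take their product. The first has 4 states tracking how much of the suffix `xxx` has currently been matched; the second has 4 states tracking partial matches of the forbidden pattern `yyx`. A product state is a pair (one from each), accepting exactly when both do. Minimizing collapses redundant product states.
        x   y  
>  q0   q1  q2 
   q1   q3  q2 
   q2   q1  q4 
   q3   q5  q2 
   q4   q4  q4 
 * q5   q5  q2 
(> = start, * = accepting)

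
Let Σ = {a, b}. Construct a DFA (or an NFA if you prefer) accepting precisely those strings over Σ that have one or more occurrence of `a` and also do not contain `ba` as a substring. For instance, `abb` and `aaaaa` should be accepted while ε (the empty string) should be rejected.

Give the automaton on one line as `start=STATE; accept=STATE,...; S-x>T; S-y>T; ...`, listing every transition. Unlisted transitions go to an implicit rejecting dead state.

start=q0; accept=q1,q3,q4,q6; q0-a>q1; q0-b>q2; q1-a>q3; q1-b>q4; q2-a>q5; q2-b>q2; q3-a>q3; q3-b>q6; q4-a>q7; q4-b>q4; q5-a>q7; q5-b>q5; q6-a>q7; q6-b>q6; q7-a>q7; q7-b>q7

Run two small machines in parallel and take their product. One (3 states) tracks the count of `a`s, saturating at 2; the other (3 states) tracks partial matches of the forbidden pattern `ba`. Each combined state is a pair, one component from each; accept when both components accept.
8 states suffice.
        a   b  
>  q0   q1  q2 
 * q1   q3  q4 
   q2   q5  q2 
 * q3   q3  q6 
 * q4   q7  q4 
   q5   q7  q5 
 * q6   q7  q6 
   q7   q7  q7 
(> = start, * = accepting)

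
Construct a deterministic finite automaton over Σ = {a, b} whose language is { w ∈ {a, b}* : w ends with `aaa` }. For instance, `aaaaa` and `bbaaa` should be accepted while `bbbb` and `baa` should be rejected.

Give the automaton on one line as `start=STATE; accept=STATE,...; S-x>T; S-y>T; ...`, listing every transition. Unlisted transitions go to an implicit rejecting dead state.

start=S0; accept=S3; S0-a>S1; S0-b>S0; S1-a>S2; S1-b>S0; S2-a>S3; S2-b>S0; S3-a>S3; S3-b>S0

Remember how much of `aaa` the current input suffix matches. State S0 means no match yet; S1 means the last symbol is `a`; S2 means the last 2 symbols are `aa`; S3 means the last 3 symbols are `aaa`. Only S3 accepts. On a mismatch, fall back to the longest proper suffix that is still a prefix of `aaa`.
        a   b  
>  S0   S1  S0 
   S1   S2  S0 
   S2   S3  S0 
 * S3   S3  S0 
(> = start, * = accepting)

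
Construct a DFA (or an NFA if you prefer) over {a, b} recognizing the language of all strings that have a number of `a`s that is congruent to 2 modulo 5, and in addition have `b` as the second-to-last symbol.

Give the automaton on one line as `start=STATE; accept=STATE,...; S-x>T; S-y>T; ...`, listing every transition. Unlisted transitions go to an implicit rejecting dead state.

start=S0; accept=S6,S8; S0-a>S1; S0-b>S0; S1-a>S2; S1-b>S3; S2-a>S4; S2-b>S5; S3-a>S6; S3-b>S3; S4-a>S7; S4-b>S4; S5-a>S4; S5-b>S8; S6-a>S4; S6-b>S5; S7-a>S0; S7-b>S7; S8-a>S4; S8-b>S8

Run two small machines in parallel and take their product. One (5 states) tracks the count of `a`s modulo 5; the other (7 states) tracks the last 2 symbols read. Each combined state is a pair, one component from each; accept when both components accept. Minimizing collapses redundant product states.
A 9-state machine:
        a   b  
>  S0   S1  S0 
   S1   S2  S3 
   S2   S4  S5 
   S3   S6  S3 
   S4   S7  S4 
   S5   S4  S8 
 * S6   S4  S5 
   S7   S0  S7 
 * S8   S4  S8 
(> = start, * = accepting)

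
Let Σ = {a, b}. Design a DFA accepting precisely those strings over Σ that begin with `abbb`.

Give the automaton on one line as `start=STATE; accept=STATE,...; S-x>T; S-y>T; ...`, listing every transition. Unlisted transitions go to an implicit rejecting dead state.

Walk along `abbb` while the input agrees: from q0 take `a` to q1, and so on. Any deviation drops to the rejecting sink q5. Once q4 is reached the prefix is confirmed and every continuation is accepted.
6 states suffice.
        a   b  
>  q0   q1  q5 
   q1   q5  q2 
   q2   q5  q3 
   q3   q5  q4 
 * q4   q4  q4 
   q5   q5  q5 
(> = start, * = accepting)

start=q0; accept=q4; q0-a>q1; q0-b>q5; q1-a>q5; q1-b>q2; q2-a>q5; q2-b>q3; q3-a>q5; q3-b>q4; q4-a>q4; q4-b>q4; q5-a>q5; q5-b>q5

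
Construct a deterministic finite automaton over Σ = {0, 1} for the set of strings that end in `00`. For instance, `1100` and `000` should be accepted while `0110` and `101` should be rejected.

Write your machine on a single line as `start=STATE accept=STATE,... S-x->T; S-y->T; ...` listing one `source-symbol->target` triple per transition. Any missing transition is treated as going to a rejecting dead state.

Remember how much of `00` the current input suffix matches. State s0 means no match yet; s1 means the last symbol is `0`; s2 means the last 2 symbols are `00`. Only s2 accepts. On a mismatch, fall back to the longest proper suffix that is still a prefix of `00`.
3 states suffice.
        0   1  
>  s0   s1  s0 
   s1   s2  s0 
 * s2   s2  s0 
(> = start, * = accepting)

start=s0; accept=s2; s0-0->s1; s0-1->s0; s1-0->s2; s1-1->s0; s2-0->s2; s2-1->s0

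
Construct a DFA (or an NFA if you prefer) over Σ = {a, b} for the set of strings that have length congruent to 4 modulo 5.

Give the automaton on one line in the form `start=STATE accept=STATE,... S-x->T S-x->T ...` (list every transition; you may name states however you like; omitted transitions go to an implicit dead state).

start=q0 accept=q4 q0-a->q1 q0-b->q1 q1-a->q2 q1-b->q2 q2-a->q3 q2-b->q3 q3-a->q4 q3-b->q4 q4-a->q0 q4-b->q0

Only the length mod 5 matters, so use a 5-cycle: from any state, every input symbol moves to the next state, wrapping q4 back to q0. Mark q4 accepting.
With 5 states:
        a   b  
>  q0   q1  q1 
   q1   q2  q2 
   q2   q3  q3 
   q3   q4  q4 
 * q4   q0  q0 
(> = start, * = accepting)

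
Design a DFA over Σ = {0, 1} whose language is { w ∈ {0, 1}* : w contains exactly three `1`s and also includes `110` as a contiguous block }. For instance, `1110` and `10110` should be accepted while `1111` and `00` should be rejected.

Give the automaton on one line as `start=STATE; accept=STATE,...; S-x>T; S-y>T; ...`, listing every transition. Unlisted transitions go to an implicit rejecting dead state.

Build one automaton per condition and run them in lockstep. The first has 5 states tracking the count of `1`s, saturating at 4; the second has 4 states tracking whether and how much of `110` has been seen. A product state is a pair (one from each), accepting exactly when both do. Equivalent product states are then merged.
With 9 states:
       0  1 
>  A   A  B 
   B   C  D 
   C   C  E 
   D   F  G 
   E   H  G 
   F   F  I 
   G   I  H 
   H   H  H 
 * I   I  H 
(> = start, * = accepting)

start=A; accept=I; A-0>A; A-1>B; B-0>C; B-1>D; C-0>C; C-1>E; D-0>F; D-1>G; E-0>H; E-1>G; F-0>F; F-1>I; G-0>I; G-1>H; H-0>H; H-1>H; I-0>I; I-1>H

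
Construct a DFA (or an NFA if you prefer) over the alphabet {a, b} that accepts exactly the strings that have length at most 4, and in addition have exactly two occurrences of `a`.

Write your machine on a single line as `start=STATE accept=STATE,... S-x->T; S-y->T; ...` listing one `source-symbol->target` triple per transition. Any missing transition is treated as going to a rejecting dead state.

Build one automaton per condition and run them in lockstep. The first has 6 states tracking the input length, saturating at 5; the second has 4 states tracking the count of `a`s, saturating at 3. A product state is a pair (one from each), accepting exactly when both do. After merging equivalent states the machine shrinks.
A 10-state machine:
        a   b  
>  s0   s1  s2 
   s1   s3  s4 
   s2   s4  s5 
 * s3   s6  s7 
   s4   s7  s8 
   s5   s8  s6 
   s6   s6  s6 
 * s7   s6  s9 
   s8   s9  s6 
 * s9   s6  s6 
(> = start, * = accepting)

start=s0; accept=s3,s7,s9; s0-a->s1; s0-b->s2; s1-a->s3; s1-b->s4; s2-a->s4; s2-b->s5; s3-a->s6; s3-b->s7; s4-a->s7; s4-b->s8; s5-a->s8; s5-b->s6; s6-a->s6; s6-b->s6; s7-a->s6; s7-b->s9; s8-a->s9; s8-b->s6; s9-a->s6; s9-b->s6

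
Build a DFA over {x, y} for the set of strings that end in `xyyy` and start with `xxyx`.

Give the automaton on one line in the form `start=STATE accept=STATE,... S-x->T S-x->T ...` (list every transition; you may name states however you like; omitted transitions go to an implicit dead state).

Handle the two conditions separately and then intersect. The first has 5 states tracking how much of the suffix `xyyy` has currently been matched; the second has 6 states tracking whether the input so far still matches the prefix `xxyx`. A product state is a pair (one from each), accepting exactly when both do.
With 14 states:
          x    y  
>  S0     S1   S2 
   S1     S3   S4 
   S2     S5   S2 
   S3     S5   S6 
   S4     S5   S7 
   S5     S5   S4 
   S6     S8   S7 
   S7     S5   S9 
   S8     S8  S10 
   S9     S5   S2 
   S10    S8  S11 
   S11    S8  S12 
 * S12    S8  S13 
   S13    S8  S13 
(> = start, * = accepting)

start=S0 accept=S12 S0-x->S1 S0-y->S2 S1-x->S3 S1-y->S4 S2-x->S5 S2-y->S2 S3-x->S5 S3-y->S6 S4-x->S5 S4-y->S7 S5-x->S5 S5-y->S4 S6-x->S8 S6-y->S7 S7-x->S5 S7-y->S9 S8-x->S8 S8-y->S10 S9-x->S5 S9-y->S2 S10-x->S8 S10-y->S11 S11-x->S8 S11-y->S12 S12-x->S8 S12-y->S13 S13-x->S8 S13-y->S13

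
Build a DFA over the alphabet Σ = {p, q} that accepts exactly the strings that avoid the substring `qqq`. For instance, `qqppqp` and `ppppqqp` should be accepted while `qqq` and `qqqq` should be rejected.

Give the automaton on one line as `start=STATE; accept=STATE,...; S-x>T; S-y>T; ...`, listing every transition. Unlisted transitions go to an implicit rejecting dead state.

start=A; accept=A,B,C; A-p>A; A-q>B; B-p>A; B-q>C; C-p>A; C-q>D; D-p>D; D-q>D

This is the complement of 'contains `qqq`'. Use the same substring-matching states — A through D holding how much of `qqq` has just been matched — but flip the accepting set: everything except the trap D accepts.
4 states suffice.
       p  q 
>* A   A  B 
 * B   A  C 
 * C   A  D 
   D   D  D 
(> = start, * = accepting)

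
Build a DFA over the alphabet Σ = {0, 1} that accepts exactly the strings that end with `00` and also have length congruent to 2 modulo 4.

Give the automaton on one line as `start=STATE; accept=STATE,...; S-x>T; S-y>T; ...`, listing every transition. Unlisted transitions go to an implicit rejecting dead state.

Handle the two conditions separately and then intersect. One (3 states) tracks how much of the suffix `00` has currently been matched; the other (4 states) tracks the input length modulo 4. Each combined state is a pair, one component from each; accept when both components accept. Equivalent product states are then merged.
6 states suffice.
        0   1  
>  q0   q1  q2 
   q1   q3  q4 
   q2   q4  q4 
 * q3   q5  q5 
   q4   q5  q5 
   q5   q0  q0 
(> = start, * = accepting)

start=q0; accept=q3; q0-0>q1; q0-1>q2; q1-0>q3; q1-1>q4; q2-0>q4; q2-1>q4; q3-0>q5; q3-1>q5; q4-0>q5; q4-1>q5; q5-0>q0; q5-1>q0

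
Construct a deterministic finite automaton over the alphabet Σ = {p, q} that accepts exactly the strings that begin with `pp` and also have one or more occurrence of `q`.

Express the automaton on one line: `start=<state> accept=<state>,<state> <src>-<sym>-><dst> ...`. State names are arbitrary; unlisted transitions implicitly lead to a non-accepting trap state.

Run two small machines in parallel and take their product. The first has 4 states tracking whether the input so far still matches the prefix `pp`; the second has 3 states tracking the count of `q`s, saturating at 2. A product state is a pair (one from each), accepting exactly when both do. Minimizing collapses redundant product states.
5 states suffice.
        p   q  
>  s0   s1  s2 
   s1   s3  s2 
   s2   s2  s2 
   s3   s3  s4 
 * s4   s4  s4 
(> = start, * = accepting)

start=s0 accept=s4 s0-p->s1 s0-q->s2 s1-p->s3 s1-q->s2 s2-p->s2 s2-q->s2 s3-p->s3 s3-q->s4 s4-p->s4 s4-q->s4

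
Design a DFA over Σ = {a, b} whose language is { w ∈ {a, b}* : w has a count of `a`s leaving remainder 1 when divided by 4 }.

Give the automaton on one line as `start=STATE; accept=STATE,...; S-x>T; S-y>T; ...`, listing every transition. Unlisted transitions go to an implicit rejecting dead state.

Keep the running count of `a`s modulo 4: each `a` advances along the cycle s0 → s1 → s2 → s3 → s0 while other symbols loop. Accept at s1.
4 states suffice.
        a   b  
>  s0   s1  s0 
 * s1   s2  s1 
   s2   s3  s2 
   s3   s0  s3 
(> = start, * = accepting)

start=s0; accept=s1; s0-a>s1; s0-b>s0; s1-a>s2; s1-b>s1; s2-a>s3; s2-b>s2; s3-a>s0; s3-b>s3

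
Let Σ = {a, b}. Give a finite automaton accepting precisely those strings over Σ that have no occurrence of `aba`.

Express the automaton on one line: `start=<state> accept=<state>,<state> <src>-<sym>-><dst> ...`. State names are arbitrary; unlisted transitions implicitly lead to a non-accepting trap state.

start=S0 accept=S0,S1,S2 S0-a->S1 S0-b->S0 S1-a->S1 S1-b->S2 S2-a->S3 S2-b->S0 S3-a->S3 S3-b->S3

Track partial matches of the forbidden pattern `aba`. State S3 is a dead state reached once `aba` has occurred; every other state accepts. S0 means no part of `aba` is currently matched.
A 4-state machine:
        a   b  
>* S0   S1  S0 
 * S1   S1  S2 
 * S2   S3  S0 
   S3   S3  S3 
(> = start, * = accepting)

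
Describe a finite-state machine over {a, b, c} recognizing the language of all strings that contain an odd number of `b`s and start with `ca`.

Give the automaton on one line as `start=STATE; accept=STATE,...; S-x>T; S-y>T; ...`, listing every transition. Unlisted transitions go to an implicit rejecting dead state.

start=S0; accept=S4; S0-a>S1; S0-b>S1; S0-c>S2; S1-a>S1; S1-b>S1; S1-c>S1; S2-a>S3; S2-b>S1; S2-c>S1; S3-a>S3; S3-b>S4; S3-c>S3; S4-a>S4; S4-b>S3; S4-c>S4

Run two small machines in parallel and take their product. The first has 2 states tracking the count of `b`s modulo 2; the second has 4 states tracking whether the input so far still matches the prefix `ca`. A product state is a pair (one from each), accepting exactly when both do. After merging equivalent states the machine shrinks.
With 5 states:
        a   b   c  
>  S0   S1  S1  S2 
   S1   S1  S1  S1 
   S2   S3  S1  S1 
   S3   S3  S4  S3 
 * S4   S4  S3  S4 
(> = start, * = accepting)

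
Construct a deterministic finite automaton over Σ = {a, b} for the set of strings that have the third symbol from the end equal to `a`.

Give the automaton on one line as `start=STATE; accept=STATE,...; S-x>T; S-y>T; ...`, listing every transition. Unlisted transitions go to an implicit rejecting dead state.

Because acceptance depends on a position counted from the end, the machine has to buffer the most recent 3 symbols. Make each state the string of the last up-to-3 symbols read; on input `x` shift the window left and append `x`. Accept when the buffered window has length 3 and begins with `a`.
A 15-state machine:
          a    b  
>  s0     s1   s2 
   s1     s3   s4 
   s2     s5   s6 
   s3     s7   s8 
   s4     s9  s10 
   s5    s11  s12 
   s6    s13  s14 
 * s7     s7   s8 
 * s8     s9  s10 
 * s9    s11  s12 
 * s10   s13  s14 
   s11    s7   s8 
   s12    s9  s10 
   s13   s11  s12 
   s14   s13  s14 
(> = start, * = accepting)

start=s0; accept=s7,s8,s9,s10; s0-a>s1; s0-b>s2; s1-a>s3; s1-b>s4; s2-a>s5; s2-b>s6; s3-a>s7; s3-b>s8; s4-a>s9; s4-b>s10; s5-a>s11; s5-b>s12; s6-a>s13; s6-b>s14; s7-a>s7; s7-b>s8; s8-a>s9; s8-b>s10; s9-a>s11; s9-b>s12; s10-a>s13; s10-b>s14; s11-a>s7; s11-b>s8; s12-a>s9; s12-b>s10; s13-a>s11; s13-b>s12; s14-a>s13; s14-b>s14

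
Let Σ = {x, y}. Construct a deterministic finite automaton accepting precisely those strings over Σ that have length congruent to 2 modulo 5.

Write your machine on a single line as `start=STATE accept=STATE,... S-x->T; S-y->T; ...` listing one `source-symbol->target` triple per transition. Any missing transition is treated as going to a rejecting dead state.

Only the length mod 5 matters, so use a 5-cycle: from any state, every input symbol moves to the next state, wrapping q4 back to q0. Mark q2 accepting.
5 states suffice.
        x   y  
>  q0   q1  q1 
   q1   q2  q2 
 * q2   q3  q3 
   q3   q4  q4 
   q4   q0  q0 
(> = start, * = accepting)

start=q0; accept=q2; q0-x->q1; q0-y->q1; q1-x->q2; q1-y->q2; q2-x->q3; q2-y->q3; q3-x->q4; q3-y->q4; q4-x->q0; q4-y->q0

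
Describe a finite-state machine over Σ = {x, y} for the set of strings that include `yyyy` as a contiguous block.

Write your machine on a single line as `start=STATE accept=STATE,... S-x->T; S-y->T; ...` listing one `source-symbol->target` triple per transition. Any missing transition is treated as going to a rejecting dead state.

start=S0; accept=S4; S0-x->S0; S0-y->S1; S1-x->S0; S1-y->S2; S2-x->S0; S2-y->S3; S3-x->S0; S3-y->S4; S4-x->S4; S4-y->S4

Track how much of `yyyy` has been matched so far: state S0 is no progress, S4 is the absorbing accept state reached once `yyyy` has occurred. Intermediate states record partial matches; on a mismatch, fall back to the longest reusable overlap.
With 5 states:
        x   y  
>  S0   S0  S1 
   S1   S0  S2 
   S2   S0  S3 
   S3   S0  S4 
 * S4   S4  S4 
(> = start, * = accepting)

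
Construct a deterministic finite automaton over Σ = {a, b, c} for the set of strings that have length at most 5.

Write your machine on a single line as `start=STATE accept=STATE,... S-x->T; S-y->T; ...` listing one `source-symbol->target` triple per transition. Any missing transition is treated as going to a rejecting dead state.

start=s0; accept=s0,s1,s2,s3,s4,s5; s0-a->s1; s0-b->s1; s0-c->s1; s1-a->s2; s1-b->s2; s1-c->s2; s2-a->s3; s2-b->s3; s2-c->s3; s3-a->s4; s3-b->s4; s3-c->s4; s4-a->s5; s4-b->s5; s4-c->s5; s5-a->s6; s5-b->s6; s5-c->s6; s6-a->s6; s6-b->s6; s6-c->s6

Count input length up to 6: every symbol moves from s0 toward s6, which means 'more than 5' and absorbs. Accept from {s0, s1, s2, s3, s4, s5}.
        a   b   c  
>* s0   s1  s1  s1 
 * s1   s2  s2  s2 
 * s2   s3  s3  s3 
 * s3   s4  s4  s4 
 * s4   s5  s5  s5 
 * s5   s6  s6  s6 
   s6   s6  s6  s6 
(> = start, * = accepting)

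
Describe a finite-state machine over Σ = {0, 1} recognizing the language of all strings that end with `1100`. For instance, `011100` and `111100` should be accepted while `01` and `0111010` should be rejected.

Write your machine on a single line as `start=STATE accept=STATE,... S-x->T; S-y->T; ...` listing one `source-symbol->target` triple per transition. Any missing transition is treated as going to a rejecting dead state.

start=q0; accept=q4; q0-0->q0; q0-1->q1; q1-0->q0; q1-1->q2; q2-0->q3; q2-1->q2; q3-0->q4; q3-1->q1; q4-0->q0; q4-1->q1

Remember how much of `1100` the current input suffix matches. State q0 means no match yet; q1 means the last symbol is `1`; q2 means the last 2 symbols are `11`; q3 means the last 3 symbols are `110`; q4 means the last 4 symbols are `1100`. Only q4 accepts. On a mismatch, fall back to the longest proper suffix that is still a prefix of `1100`.
        0   1  
>  q0   q0  q1 
   q1   q0  q2 
   q2   q3  q2 
   q3   q4  q1 
 * q4   q0  q1 
(> = start, * = accepting)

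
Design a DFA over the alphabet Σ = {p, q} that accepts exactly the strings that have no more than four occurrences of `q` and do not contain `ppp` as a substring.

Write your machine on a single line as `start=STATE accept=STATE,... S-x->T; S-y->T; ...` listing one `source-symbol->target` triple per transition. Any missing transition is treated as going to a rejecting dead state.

Run two small machines in parallel and take their product. The first has 6 states tracking the count of `q`s, saturating at 5; the second has 4 states tracking partial matches of the forbidden pattern `ppp`. A product state is a pair (one from each), accepting exactly when both do. Equivalent product states are then merged.
With 16 states:
       p  q 
>* A   B  C 
 * B   D  C 
 * C   E  F 
 * D   G  C 
 * E   H  F 
 * F   I  J 
   G   G  G 
 * H   G  F 
 * I   K  J 
 * J   L  M 
 * K   G  J 
 * L   N  M 
 * M   O  G 
 * N   G  M 
 * O   P  G 
 * P   G  G 
(> = start, * = accepting)

start=A; accept=A,B,C,D,E,F,H,I,J,K,L,M,N,O,P; A-p->B; A-q->C; B-p->D; B-q->C; C-p->E; C-q->F; D-p->G; D-q->C; E-p->H; E-q->F; F-p->I; F-q->J; G-p->G; G-q->G; H-p->G; H-q->F; I-p->K; I-q->J; J-p->L; J-q->M; K-p->G; K-q->J; L-p->N; L-q->M; M-p->O; M-q->G; N-p->G; N-q->M; O-p->P; O-q->G; P-p->G; P-q->G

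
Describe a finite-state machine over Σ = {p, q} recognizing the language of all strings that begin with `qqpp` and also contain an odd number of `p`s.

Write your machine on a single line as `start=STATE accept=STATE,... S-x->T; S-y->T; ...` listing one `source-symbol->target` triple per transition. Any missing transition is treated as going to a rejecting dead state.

Build one automaton per condition and run them in lockstep. The first has 6 states tracking whether the input so far still matches the prefix `qqpp`; the second has 2 states tracking the count of `p`s modulo 2. A product state is a pair (one from each), accepting exactly when both do.
An 8-state machine:
       p  q 
>  A   B  C 
   B   D  B 
   C   B  E 
   D   B  D 
   E   F  D 
   F   G  B 
   G   H  G 
 * H   G  H 
(> = start, * = accepting)

start=A; accept=H; A-p->B; A-q->C; B-p->D; B-q->B; C-p->B; C-q->E; D-p->B; D-q->D; E-p->F; E-q->D; F-p->G; F-q->B; G-p->H; G-q->G; H-p->G; H-q->H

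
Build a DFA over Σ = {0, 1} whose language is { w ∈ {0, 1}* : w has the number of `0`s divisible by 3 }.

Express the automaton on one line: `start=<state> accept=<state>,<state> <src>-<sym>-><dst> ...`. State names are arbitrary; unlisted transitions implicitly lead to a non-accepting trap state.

start=q0 accept=q0 q0-0->q1 q0-1->q0 q1-0->q2 q1-1->q1 q2-0->q0 q2-1->q2

Keep the running count of `0`s modulo 3: each `0` advances along the cycle q0 → q1 → q2 → q0 while other symbols loop. Accept at q0.
A 3-state machine:
        0   1  
>* q0   q1  q0 
   q1   q2  q1 
   q2   q0  q2 
(> = start, * = accepting)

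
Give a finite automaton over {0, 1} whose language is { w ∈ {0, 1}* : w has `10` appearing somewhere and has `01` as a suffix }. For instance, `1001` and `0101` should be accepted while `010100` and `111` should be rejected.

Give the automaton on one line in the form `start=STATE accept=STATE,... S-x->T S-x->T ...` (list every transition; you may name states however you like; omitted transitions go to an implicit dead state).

Handle the two conditions separately and then intersect. The first has 3 states tracking whether and how much of `10` has been seen; the second has 3 states tracking how much of the suffix `01` has currently been matched. A product state is a pair (one from each), accepting exactly when both do. Minimizing collapses redundant product states.
A 4-state machine:
       0  1 
>  A   A  B 
   B   C  B 
   C   C  D 
 * D   C  B 
(> = start, * = accepting)

start=A accept=D A-0->A A-1->B B-0->C B-1->B C-0->C C-1->D D-0->C D-1->B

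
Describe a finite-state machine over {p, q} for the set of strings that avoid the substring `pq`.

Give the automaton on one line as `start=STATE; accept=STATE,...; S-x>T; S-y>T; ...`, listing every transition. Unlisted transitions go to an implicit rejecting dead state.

start=s0; accept=s0,s1; s0-p>s1; s0-q>s0; s1-p>s1; s1-q>s2; s2-p>s2; s2-q>s2

This is the complement of 'contains `pq`'. Use the same substring-matching states — s0 through s2 holding how much of `pq` has just been matched — but flip the accepting set: everything except the trap s2 accepts.
3 states suffice.
        p   q  
>* s0   s1  s0 
 * s1   s1  s2 
   s2   s2  s2 
(> = start, * = accepting)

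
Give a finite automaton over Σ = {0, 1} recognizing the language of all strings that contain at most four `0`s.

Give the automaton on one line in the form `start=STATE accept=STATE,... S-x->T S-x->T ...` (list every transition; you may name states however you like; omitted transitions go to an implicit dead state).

Count `0`s, saturating at 5: states q0 through q4 mean 0 through 4 `0`s seen; q5 means more than 4. Each `0` increments (capped at q5); other symbols loop. Accept from {q0, q1, q2, q3, q4}.
6 states suffice.
        0   1  
>* q0   q1  q0 
 * q1   q2  q1 
 * q2   q3  q2 
 * q3   q4  q3 
 * q4   q5  q4 
   q5   q5  q5 
(> = start, * = accepting)

start=q0 accept=q0,q1,q2,q3,q4 q0-0->q1 q0-1->q0 q1-0->q2 q1-1->q1 q2-0->q3 q2-1->q2 q3-0->q4 q3-1->q3 q4-0->q5 q4-1->q4 q5-0->q5 q5-1->q5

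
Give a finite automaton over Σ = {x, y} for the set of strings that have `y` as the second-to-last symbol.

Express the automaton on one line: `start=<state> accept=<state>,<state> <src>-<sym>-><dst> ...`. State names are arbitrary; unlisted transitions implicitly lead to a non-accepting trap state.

Because acceptance depends on a position counted from the end, the machine has to buffer the most recent 2 symbols. Make each state the string of the last up-to-2 symbols read; on input `x` shift the window left and append `x`. Accept when the buffered window has length 2 and begins with `y`.
7 states suffice.
        x   y  
>  q0   q1  q2 
   q1   q3  q4 
   q2   q5  q6 
   q3   q3  q4 
   q4   q5  q6 
 * q5   q3  q4 
 * q6   q5  q6 
(> = start, * = accepting)

start=q0 accept=q5,q6 q0-x->q1 q0-y->q2 q1-x->q3 q1-y->q4 q2-x->q5 q2-y->q6 q3-x->q3 q3-y->q4 q4-x->q5 q4-y->q6 q5-x->q3 q5-y->q4 q6-x->q5 q6-y->q6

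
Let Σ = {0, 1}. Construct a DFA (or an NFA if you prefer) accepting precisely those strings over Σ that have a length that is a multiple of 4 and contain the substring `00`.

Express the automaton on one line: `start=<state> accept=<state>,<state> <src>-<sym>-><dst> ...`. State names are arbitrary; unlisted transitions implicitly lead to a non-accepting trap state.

start=S0 accept=S9 S0-0->S1 S0-1->S2 S1-0->S3 S1-1->S4 S2-0->S5 S2-1->S4 S3-0->S6 S3-1->S6 S4-0->S7 S4-1->S8 S5-0->S6 S5-1->S8 S6-0->S9 S6-1->S9 S7-0->S9 S7-1->S0 S8-0->S10 S8-1->S0 S9-0->S11 S9-1->S11 S10-0->S11 S10-1->S2 S11-0->S3 S11-1->S3

Handle the two conditions separately and then intersect. The first has 4 states tracking the input length modulo 4; the second has 3 states tracking whether and how much of `00` has been seen. A product state is a pair (one from each), accepting exactly when both do.
With 12 states:
          0    1  
>  S0     S1   S2 
   S1     S3   S4 
   S2     S5   S4 
   S3     S6   S6 
   S4     S7   S8 
   S5     S6   S8 
   S6     S9   S9 
   S7     S9   S0 
   S8    S10   S0 
 * S9    S11  S11 
   S10   S11   S2 
   S11    S3   S3 
(> = start, * = accepting)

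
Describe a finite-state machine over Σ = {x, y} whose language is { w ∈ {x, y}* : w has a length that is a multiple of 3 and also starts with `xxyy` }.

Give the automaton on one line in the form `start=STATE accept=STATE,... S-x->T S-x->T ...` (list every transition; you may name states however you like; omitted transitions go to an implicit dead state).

start=q0 accept=q9 q0-x->q1 q0-y->q2 q1-x->q3 q1-y->q4 q2-x->q4 q2-y->q4 q3-x->q5 q3-y->q6 q4-x->q5 q4-y->q5 q5-x->q2 q5-y->q2 q6-x->q2 q6-y->q7 q7-x->q8 q7-y->q8 q8-x->q9 q8-y->q9 q9-x->q7 q9-y->q7

Build one automaton per condition and run them in lockstep. One (3 states) tracks the input length modulo 3; the other (6 states) tracks whether the input so far still matches the prefix `xxyy`. Each combined state is a pair, one component from each; accept when both components accept.
10 states suffice.
        x   y  
>  q0   q1  q2 
   q1   q3  q4 
   q2   q4  q4 
   q3   q5  q6 
   q4   q5  q5 
   q5   q2  q2 
   q6   q2  q7 
   q7   q8  q8 
   q8   q9  q9 
 * q9   q7  q7 
(> = start, * = accepting)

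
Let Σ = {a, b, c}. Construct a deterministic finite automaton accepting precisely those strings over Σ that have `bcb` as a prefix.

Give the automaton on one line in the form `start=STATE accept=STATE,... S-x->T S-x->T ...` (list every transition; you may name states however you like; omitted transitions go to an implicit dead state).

Check the first 3 symbols one by one: s0 through s2 record how many have matched `bcb` so far; any wrong symbol goes to the dead state s4. After all 3 match we enter the accepting sink s3.
5 states suffice.
        a   b   c  
>  s0   s4  s1  s4 
   s1   s4  s4  s2 
   s2   s4  s3  s4 
 * s3   s3  s3  s3 
   s4   s4  s4  s4 
(> = start, * = accepting)

start=s0 accept=s3 s0-a->s4 s0-b->s1 s0-c->s4 s1-a->s4 s1-b->s4 s1-c->s2 s2-a->s4 s2-b->s3 s2-c->s4 s3-a->s3 s3-b->s3 s3-c->s3 s4-a->s4 s4-b->s4 s4-c->s4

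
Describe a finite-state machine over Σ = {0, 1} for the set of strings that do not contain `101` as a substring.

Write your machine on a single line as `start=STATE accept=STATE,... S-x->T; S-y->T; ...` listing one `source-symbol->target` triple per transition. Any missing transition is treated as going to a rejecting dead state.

start=A; accept=A,B,C; A-0->A; A-1->B; B-0->C; B-1->B; C-0->A; C-1->D; D-0->D; D-1->D

This is the complement of 'contains `101`'. Use the same substring-matching states — A through D holding how much of `101` has just been matched — but flip the accepting set: everything except the trap D accepts.
A 4-state machine:
       0  1 
>* A   A  B 
 * B   C  B 
 * C   A  D 
   D   D  D 
(> = start, * = accepting)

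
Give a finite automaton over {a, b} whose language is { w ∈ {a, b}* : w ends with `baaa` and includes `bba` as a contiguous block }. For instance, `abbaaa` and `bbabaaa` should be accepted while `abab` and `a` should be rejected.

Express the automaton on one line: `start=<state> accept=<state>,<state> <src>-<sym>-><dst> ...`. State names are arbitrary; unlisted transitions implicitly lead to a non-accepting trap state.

start=S0 accept=S5 S0-a->S0 S0-b->S1 S1-a->S0 S1-b->S2 S2-a->S3 S2-b->S2 S3-a->S4 S3-b->S2 S4-a->S5 S4-b->S2 S5-a->S6 S5-b->S2 S6-a->S6 S6-b->S2

Run two small machines in parallel and take their product. The first has 5 states tracking how much of the suffix `baaa` has currently been matched; the second has 4 states tracking whether and how much of `bba` has been seen. A product state is a pair (one from each), accepting exactly when both do. After merging equivalent states the machine shrinks.
7 states suffice.
        a   b  
>  S0   S0  S1 
   S1   S0  S2 
   S2   S3  S2 
   S3   S4  S2 
   S4   S5  S2 
 * S5   S6  S2 
   S6   S6  S2 
(> = start, * = accepting)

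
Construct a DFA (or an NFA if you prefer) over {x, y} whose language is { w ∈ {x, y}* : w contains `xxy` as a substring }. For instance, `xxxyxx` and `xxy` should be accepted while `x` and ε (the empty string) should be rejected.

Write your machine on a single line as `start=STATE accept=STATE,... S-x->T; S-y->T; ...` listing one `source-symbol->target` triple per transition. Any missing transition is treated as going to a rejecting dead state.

Track how much of `xxy` has been matched so far: state A is no progress, D is the absorbing accept state reached once `xxy` has occurred. Intermediate states record partial matches; on a mismatch, fall back to the longest reusable overlap.
       x  y 
>  A   B  A 
   B   C  A 
   C   C  D 
 * D   D  D 
(> = start, * = accepting)

start=A; accept=D; A-x->B; A-y->A; B-x->C; B-y->A; C-x->C; C-y->D; D-x->D; D-y->D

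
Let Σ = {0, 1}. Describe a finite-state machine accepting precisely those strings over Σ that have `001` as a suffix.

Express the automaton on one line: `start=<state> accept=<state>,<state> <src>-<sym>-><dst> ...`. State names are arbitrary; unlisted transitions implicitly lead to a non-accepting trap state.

Remember how much of `001` the current input suffix matches. State S0 means no match yet; S1 means the last symbol is `0`; S2 means the last 2 symbols are `00`; S3 means the last 3 symbols are `001`. Only S3 accepts. On a mismatch, fall back to the longest proper suffix that is still a prefix of `001`.
A 4-state machine:
        0   1  
>  S0   S1  S0 
   S1   S2  S0 
   S2   S2  S3 
 * S3   S1  S0 
(> = start, * = accepting)

start=S0 accept=S3 S0-0->S1 S0-1->S0 S1-0->S2 S1-1->S0 S2-0->S2 S2-1->S3 S3-0->S1 S3-1->S0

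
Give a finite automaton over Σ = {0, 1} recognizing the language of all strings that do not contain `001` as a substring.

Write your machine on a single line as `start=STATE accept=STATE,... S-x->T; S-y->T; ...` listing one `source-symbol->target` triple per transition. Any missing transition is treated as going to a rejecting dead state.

This is the complement of 'contains `001`'. Use the same substring-matching states — A through D holding how much of `001` has just been matched — but flip the accepting set: everything except the trap D accepts.
With 4 states:
       0  1 
>* A   B  A 
 * B   C  A 
 * C   C  D 
   D   D  D 
(> = start, * = accepting)

start=A; accept=A,B,C; A-0->B; A-1->A; B-0->C; B-1->A; C-0->C; C-1->D; D-0->D; D-1->D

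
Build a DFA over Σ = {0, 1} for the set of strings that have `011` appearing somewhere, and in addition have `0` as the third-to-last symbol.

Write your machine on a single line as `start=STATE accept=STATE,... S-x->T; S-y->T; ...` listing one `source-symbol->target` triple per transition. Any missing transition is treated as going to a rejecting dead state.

start=q0; accept=q3,q8,q9,q10; q0-0->q1; q0-1->q0; q1-0->q1; q1-1->q2; q2-0->q1; q2-1->q3; q3-0->q4; q3-1->q5; q4-0->q6; q4-1->q7; q5-0->q4; q5-1->q5; q6-0->q8; q6-1->q9; q7-0->q10; q7-1->q3; q8-0->q8; q8-1->q9; q9-0->q10; q9-1->q3; q10-0->q6; q10-1->q7

Run two small machines in parallel and take their product. The first has 4 states tracking whether and how much of `011` has been seen; the second has 15 states tracking the last 3 symbols read. A product state is a pair (one from each), accepting exactly when both do. After merging equivalent states the machine shrinks.
          0    1  
>  q0     q1   q0 
   q1     q1   q2 
   q2     q1   q3 
 * q3     q4   q5 
   q4     q6   q7 
   q5     q4   q5 
   q6     q8   q9 
   q7    q10   q3 
 * q8     q8   q9 
 * q9    q10   q3 
 * q10    q6   q7 
(> = start, * = accepting)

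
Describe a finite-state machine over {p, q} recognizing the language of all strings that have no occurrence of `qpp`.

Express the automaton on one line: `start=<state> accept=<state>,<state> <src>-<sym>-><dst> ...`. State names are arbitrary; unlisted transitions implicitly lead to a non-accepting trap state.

This is the complement of 'contains `qpp`'. Use the same substring-matching states — s0 through s3 holding how much of `qpp` has just been matched — but flip the accepting set: everything except the trap s3 accepts.
4 states suffice.
        p   q  
>* s0   s0  s1 
 * s1   s2  s1 
 * s2   s3  s1 
   s3   s3  s3 
(> = start, * = accepting)

start=s0 accept=s0,s1,s2 s0-p->s0 s0-q->s1 s1-p->s2 s1-q->s1 s2-p->s3 s2-q->s1 s3-p->s3 s3-q->s3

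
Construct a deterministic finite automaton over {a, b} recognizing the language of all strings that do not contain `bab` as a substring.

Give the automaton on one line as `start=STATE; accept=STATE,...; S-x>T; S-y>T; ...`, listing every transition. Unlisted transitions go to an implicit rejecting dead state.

Track partial matches of the forbidden pattern `bab`. State s3 is a dead state reached once `bab` has occurred; every other state accepts. s0 means no part of `bab` is currently matched.
4 states suffice.
        a   b  
>* s0   s0  s1 
 * s1   s2  s1 
 * s2   s0  s3 
   s3   s3  s3 
(> = start, * = accepting)

start=s0; accept=s0,s1,s2; s0-a>s0; s0-b>s1; s1-a>s2; s1-b>s1; s2-a>s0; s2-b>s3; s3-a>s3; s3-b>s3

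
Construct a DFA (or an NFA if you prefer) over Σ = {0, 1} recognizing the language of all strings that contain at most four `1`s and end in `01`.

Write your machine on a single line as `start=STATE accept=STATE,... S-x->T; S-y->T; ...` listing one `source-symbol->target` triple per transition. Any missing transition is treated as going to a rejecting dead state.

start=S0; accept=S3,S6,S9,S12; S0-0->S1; S0-1->S2; S1-0->S1; S1-1->S3; S2-0->S4; S2-1->S5; S3-0->S4; S3-1->S5; S4-0->S4; S4-1->S6; S5-0->S7; S5-1->S8; S6-0->S7; S6-1->S8; S7-0->S7; S7-1->S9; S8-0->S10; S8-1->S11; S9-0->S10; S9-1->S11; S10-0->S10; S10-1->S12; S11-0->S13; S11-1->S14; S12-0->S13; S12-1->S14; S13-0->S13; S13-1->S15; S14-0->S16; S14-1->S14; S15-0->S16; S15-1->S14; S16-0->S16; S16-1->S15

Build one automaton per condition and run them in lockstep. One (6 states) tracks the count of `1`s, saturating at 5; the other (3 states) tracks how much of the suffix `01` has currently been matched. Each combined state is a pair, one component from each; accept when both components accept.
A 17-state machine:
          0    1  
>  S0     S1   S2 
   S1     S1   S3 
   S2     S4   S5 
 * S3     S4   S5 
   S4     S4   S6 
   S5     S7   S8 
 * S6     S7   S8 
   S7     S7   S9 
   S8    S10  S11 
 * S9    S10  S11 
   S10   S10  S12 
   S11   S13  S14 
 * S12   S13  S14 
   S13   S13  S15 
   S14   S16  S14 
   S15   S16  S14 
   S16   S16  S15 
(> = start, * = accepting)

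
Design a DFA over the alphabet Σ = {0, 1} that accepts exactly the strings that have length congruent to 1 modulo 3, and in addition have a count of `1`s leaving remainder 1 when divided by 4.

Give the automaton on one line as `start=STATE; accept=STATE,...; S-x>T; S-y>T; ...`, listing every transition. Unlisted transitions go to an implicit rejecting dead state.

start=S0; accept=S2; S0-0>S1; S0-1>S2; S1-0>S3; S1-1>S4; S2-0>S4; S2-1>S5; S3-0>S0; S3-1>S6; S4-0>S6; S4-1>S7; S5-0>S7; S5-1>S8; S6-0>S2; S6-1>S9; S7-0>S9; S7-1>S10; S8-0>S10; S8-1>S1; S9-0>S5; S9-1>S11; S10-0>S11; S10-1>S3; S11-0>S8; S11-1>S0

Handle the two conditions separately and then intersect. One (3 states) tracks the input length modulo 3; the other (4 states) tracks the count of `1`s modulo 4. Each combined state is a pair, one component from each; accept when both components accept.
          0    1  
>  S0     S1   S2 
   S1     S3   S4 
 * S2     S4   S5 
   S3     S0   S6 
   S4     S6   S7 
   S5     S7   S8 
   S6     S2   S9 
   S7     S9  S10 
   S8    S10   S1 
   S9     S5  S11 
   S10   S11   S3 
   S11    S8   S0 
(> = start, * = accepting)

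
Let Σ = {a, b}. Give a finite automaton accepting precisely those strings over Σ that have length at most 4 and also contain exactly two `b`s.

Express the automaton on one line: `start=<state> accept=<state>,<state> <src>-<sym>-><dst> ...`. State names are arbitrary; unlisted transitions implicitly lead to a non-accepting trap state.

Build one automaton per condition and run them in lockstep. One (6 states) tracks the input length, saturating at 5; the other (4 states) tracks the count of `b`s, saturating at 3. Each combined state is a pair, one component from each; accept when both components accept.
          a    b  
>  q0     q1   q2 
   q1     q3   q4 
   q2     q4   q5 
   q3     q6   q7 
   q4     q7   q8 
 * q5     q8   q9 
   q6    q10  q11 
   q7    q11  q12 
 * q8    q12  q13 
   q9    q13  q13 
   q10   q14  q15 
   q11   q15  q16 
 * q12   q16  q17 
   q13   q17  q17 
   q14   q14  q15 
   q15   q15  q16 
   q16   q16  q17 
   q17   q17  q17 
(> = start, * = accepting)

start=q0 accept=q5,q8,q12 q0-a->q1 q0-b->q2 q1-a->q3 q1-b->q4 q2-a->q4 q2-b->q5 q3-a->q6 q3-b->q7 q4-a->q7 q4-b->q8 q5-a->q8 q5-b->q9 q6-a->q10 q6-b->q11 q7-a->q11 q7-b->q12 q8-a->q12 q8-b->q13 q9-a->q13 q9-b->q13 q10-a->q14 q10-b->q15 q11-a->q15 q11-b->q16 q12-a->q16 q12-b->q17 q13-a->q17 q13-b->q17 q14-a->q14 q14-b->q15 q15-a->q15 q15-b->q16 q16-a->q16 q16-b->q17 q17-a->q17 q17-b->q17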